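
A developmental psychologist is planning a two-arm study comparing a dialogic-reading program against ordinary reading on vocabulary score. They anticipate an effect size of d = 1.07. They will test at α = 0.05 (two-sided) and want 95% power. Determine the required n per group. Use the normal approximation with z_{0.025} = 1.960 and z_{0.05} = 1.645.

For two independent groups with equal n: n = 2·((z_{α/2} + z_β) / d)².
z_{α/2} + z_β = 1.960 + 1.645 = 3.605.
n = 2 × (3.605 / 1.07)² = 2 × 3.369² = 2 × 11.35 = 22.7.
Round up to the next whole participant.

n = 23 per group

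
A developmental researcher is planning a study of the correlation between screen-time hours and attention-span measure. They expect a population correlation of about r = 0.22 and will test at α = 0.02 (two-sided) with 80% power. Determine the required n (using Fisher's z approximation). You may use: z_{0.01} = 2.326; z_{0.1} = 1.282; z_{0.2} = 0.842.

n = 204

Fisher's z: C = ½·ln((1+r)/(1−r)) = ½·ln(1.5641) = 0.2237.
n = ((z_{α/2} + z_β)/C)² + 3.
(2.326 + 0.842) / 0.2237 = 3.168 / 0.2237 = 14.162.
n = 14.162² + 3 = 200.56 + 3 = 203.6.
Round up.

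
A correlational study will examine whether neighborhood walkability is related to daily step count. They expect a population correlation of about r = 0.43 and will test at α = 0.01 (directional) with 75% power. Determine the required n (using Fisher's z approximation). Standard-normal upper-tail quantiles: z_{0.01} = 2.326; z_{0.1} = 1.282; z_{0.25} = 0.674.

n = 46

Fisher's z: C = ½·ln((1+r)/(1−r)) = ½·ln(2.5088) = 0.4599.
n = ((z_{α} + z_β)/C)² + 3.
(2.326 + 0.674) / 0.4599 = 3.000 / 0.4599 = 6.523.
n = 6.523² + 3 = 42.55 + 3 = 45.6.
Round up.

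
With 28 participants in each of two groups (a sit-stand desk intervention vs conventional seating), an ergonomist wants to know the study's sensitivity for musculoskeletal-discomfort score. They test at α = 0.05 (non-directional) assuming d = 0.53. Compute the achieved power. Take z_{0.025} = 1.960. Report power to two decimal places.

For two equal groups, power = Φ(d·√(n/2) − z_{α/2}).
d·√(n/2) = 0.53 × √(28/2) = 0.53 × 3.742 = 1.983.
z_β = 1.983 − 1.960 = 0.023.
Power = Φ(0.023) = 0.509.

power ≈ 0.51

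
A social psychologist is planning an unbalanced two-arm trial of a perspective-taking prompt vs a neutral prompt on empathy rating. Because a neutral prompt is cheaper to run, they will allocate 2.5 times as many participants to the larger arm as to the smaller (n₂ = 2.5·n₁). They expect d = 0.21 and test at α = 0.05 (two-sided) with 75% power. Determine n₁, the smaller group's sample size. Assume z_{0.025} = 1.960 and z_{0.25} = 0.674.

n₁ = 221

With allocation ratio k = n₂/n₁ = 2.5, Var(x̄₁−x̄₂) = σ²(1/n₁ + 1/(k·n₁)) = σ²·(k+1)/(k·n₁).
So n₁ = (1 + 1/k)·((z_{α/2} + z_β)/d)² = 1.400 × (2.634/0.21)².
n₁ = 1.400 × 157.32 = 220.3.
Round up: n₁ = 221, giving n₂ = ⌈2.5 × 221⌉ = ⌈552.5⌉ = 553.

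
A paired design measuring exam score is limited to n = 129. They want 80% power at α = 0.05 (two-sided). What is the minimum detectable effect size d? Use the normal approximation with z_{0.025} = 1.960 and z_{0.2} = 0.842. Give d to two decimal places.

For a single sample (or paired design) of n = 129: d_min = (z_{α/2} + z_β)/√n.
z-sum = 1.960 + 0.842 = 2.802.
d_min = 2.802 / √129 = 2.802 / 11.358 = 0.247.

d_min ≈ 0.25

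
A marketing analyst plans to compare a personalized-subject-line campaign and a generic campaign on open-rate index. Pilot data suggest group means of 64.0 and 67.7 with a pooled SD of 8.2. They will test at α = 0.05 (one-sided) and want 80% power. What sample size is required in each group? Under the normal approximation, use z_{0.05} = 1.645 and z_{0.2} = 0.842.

Cohen's d = |M₁ − M₂| / SD_pooled = |64.0 − 67.7| / 8.2 = 3.7 / 8.2 = 0.451.
For two independent groups with equal n: n = 2·((z_{α} + z_β) / d)².
z_{α} + z_β = 1.645 + 0.842 = 2.487.
n = 2 × (2.487 / 0.451)² = 2 × 5.514² = 2 × 30.41 = 60.8.
Round up to the next whole participant.

n = 61 per group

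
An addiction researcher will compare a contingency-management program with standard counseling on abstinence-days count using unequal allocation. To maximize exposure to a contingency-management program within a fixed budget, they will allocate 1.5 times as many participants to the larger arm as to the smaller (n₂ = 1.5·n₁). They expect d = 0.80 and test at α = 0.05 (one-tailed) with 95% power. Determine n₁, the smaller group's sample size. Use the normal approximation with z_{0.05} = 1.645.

n₁ = 29

With allocation ratio k = n₂/n₁ = 1.5, Var(x̄₁−x̄₂) = σ²(1/n₁ + 1/(k·n₁)) = σ²·(k+1)/(k·n₁).
So n₁ = (1 + 1/k)·((z_{α} + z_β)/d)² = 1.667 × (3.290/0.80)².
n₁ = 1.667 × 16.91 = 28.2.
Round up: n₁ = 29, giving n₂ = ⌈1.5 × 29⌉ = ⌈43.5⌉ = 44.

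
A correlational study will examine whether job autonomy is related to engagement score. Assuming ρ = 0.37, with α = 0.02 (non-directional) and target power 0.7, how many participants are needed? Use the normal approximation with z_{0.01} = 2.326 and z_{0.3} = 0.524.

Fisher's z: C = ½·ln((1+r)/(1−r)) = ½·ln(2.1746) = 0.3884.
n = ((z_{α/2} + z_β)/C)² + 3.
(2.326 + 0.524) / 0.3884 = 2.850 / 0.3884 = 7.338.
n = 7.338² + 3 = 53.84 + 3 = 56.8.
Round up.

n = 57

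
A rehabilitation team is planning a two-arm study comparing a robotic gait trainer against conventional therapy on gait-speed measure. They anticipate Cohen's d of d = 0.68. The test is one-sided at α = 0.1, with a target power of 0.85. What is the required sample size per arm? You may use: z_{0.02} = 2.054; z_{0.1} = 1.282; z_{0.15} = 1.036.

For two independent groups with equal n: n = 2·((z_{α} + z_β) / d)².
z_{α} + z_β = 1.282 + 1.036 = 2.318.
n = 2 × (2.318 / 0.68)² = 2 × 3.409² = 2 × 11.62 = 23.2.
Round up to the next whole participant.

n = 24 per group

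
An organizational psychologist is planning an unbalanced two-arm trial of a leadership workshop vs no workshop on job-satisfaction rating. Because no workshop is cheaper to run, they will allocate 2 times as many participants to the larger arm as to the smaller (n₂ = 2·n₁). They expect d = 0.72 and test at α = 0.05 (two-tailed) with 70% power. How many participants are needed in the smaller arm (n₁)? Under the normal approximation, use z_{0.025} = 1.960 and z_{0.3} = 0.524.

With allocation ratio k = n₂/n₁ = 2, Var(x̄₁−x̄₂) = σ²(1/n₁ + 1/(k·n₁)) = σ²·(k+1)/(k·n₁).
So n₁ = (1 + 1/k)·((z_{α/2} + z_β)/d)² = 1.500 × (2.484/0.72)².
n₁ = 1.500 × 11.90 = 17.9.
Round up: n₁ = 18, giving n₂ = 2 × 18 = 36.

n₁ = 18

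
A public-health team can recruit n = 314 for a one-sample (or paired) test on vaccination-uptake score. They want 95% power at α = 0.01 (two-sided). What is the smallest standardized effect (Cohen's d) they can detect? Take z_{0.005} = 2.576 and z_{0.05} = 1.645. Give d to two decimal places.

For a single sample (or paired design) of n = 314: d_min = (z_{α/2} + z_β)/√n.
z-sum = 2.576 + 1.645 = 4.221.
d_min = 4.221 / √314 = 4.221 / 17.720 = 0.238.

d_min ≈ 0.24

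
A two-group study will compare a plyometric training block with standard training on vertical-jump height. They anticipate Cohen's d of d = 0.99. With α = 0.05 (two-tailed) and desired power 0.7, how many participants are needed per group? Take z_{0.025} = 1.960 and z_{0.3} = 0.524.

n = 13 per group

For two independent groups with equal n: n = 2·((z_{α/2} + z_β) / d)².
z_{α/2} + z_β = 1.960 + 0.524 = 2.484.
n = 2 × (2.484 / 0.99)² = 2 × 2.509² = 2 × 6.30 = 12.6.
Round up to the next whole participant.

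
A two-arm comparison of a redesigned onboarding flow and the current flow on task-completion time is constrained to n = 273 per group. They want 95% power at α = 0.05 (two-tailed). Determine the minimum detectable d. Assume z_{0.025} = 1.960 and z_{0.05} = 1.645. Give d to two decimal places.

For two independent groups of n = 273 each: d_min = (z_{α/2} + z_β)·√(2/n).
z-sum = 1.960 + 1.645 = 3.605.
d_min = 3.605 × √(2/273) = 3.605 × 0.0856 = 0.309.

d_min ≈ 0.31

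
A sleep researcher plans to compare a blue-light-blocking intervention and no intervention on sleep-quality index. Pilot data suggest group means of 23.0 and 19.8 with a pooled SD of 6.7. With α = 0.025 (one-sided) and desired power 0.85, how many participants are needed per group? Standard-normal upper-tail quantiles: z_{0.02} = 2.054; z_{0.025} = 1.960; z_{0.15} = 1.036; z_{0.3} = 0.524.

n = 79 per group

Cohen's d = |M₁ − M₂| / SD_pooled = |23.0 − 19.8| / 6.7 = 3.2 / 6.7 = 0.478.
For two independent groups with equal n: n = 2·((z_{α} + z_β) / d)².
z_{α} + z_β = 1.960 + 1.036 = 2.996.
n = 2 × (2.996 / 0.478)² = 2 × 6.268² = 2 × 39.29 = 78.6.
Round up to the next whole participant.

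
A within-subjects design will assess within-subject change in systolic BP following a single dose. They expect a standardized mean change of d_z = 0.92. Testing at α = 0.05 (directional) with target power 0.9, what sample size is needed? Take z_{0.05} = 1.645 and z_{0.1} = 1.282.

For a paired (one-sample on differences) test: n = ((z_{α} + z_β) / d)².
z_{α} + z_β = 1.645 + 1.282 = 2.927.
n = (2.927 / 0.92)² = 3.182² = 10.12.
Round up.

n = 11 pairs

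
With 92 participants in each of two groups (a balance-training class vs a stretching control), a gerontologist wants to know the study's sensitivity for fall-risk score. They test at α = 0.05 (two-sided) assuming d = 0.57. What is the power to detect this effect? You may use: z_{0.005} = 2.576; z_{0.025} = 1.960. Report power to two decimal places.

For two equal groups, power = Φ(d·√(n/2) − z_{α/2}).
d·√(n/2) = 0.57 × √(92/2) = 0.57 × 6.782 = 3.866.
z_β = 3.866 − 1.960 = 1.906.
Power = Φ(1.906) = 0.972.

power ≈ 0.97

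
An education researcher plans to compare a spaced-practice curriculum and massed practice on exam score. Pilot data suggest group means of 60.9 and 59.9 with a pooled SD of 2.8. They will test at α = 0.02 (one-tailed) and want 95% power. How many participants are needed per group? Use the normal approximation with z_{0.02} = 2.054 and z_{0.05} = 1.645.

Cohen's d = |M₁ − M₂| / SD_pooled = |60.9 − 59.9| / 2.8 = 1.0 / 2.8 = 0.357.
For two independent groups with equal n: n = 2·((z_{α} + z_β) / d)².
z_{α} + z_β = 2.054 + 1.645 = 3.699.
n = 2 × (3.699 / 0.357)² = 2 × 10.361² = 2 × 107.36 = 214.7.
Round up to the next whole participant.

n = 215 per group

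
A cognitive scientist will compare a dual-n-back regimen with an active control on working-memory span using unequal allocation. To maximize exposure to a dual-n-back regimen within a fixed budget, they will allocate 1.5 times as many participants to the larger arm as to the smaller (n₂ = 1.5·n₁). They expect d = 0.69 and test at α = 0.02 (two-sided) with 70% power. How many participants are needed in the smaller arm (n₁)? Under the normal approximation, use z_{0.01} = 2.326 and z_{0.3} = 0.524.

With allocation ratio k = n₂/n₁ = 1.5, Var(x̄₁−x̄₂) = σ²(1/n₁ + 1/(k·n₁)) = σ²·(k+1)/(k·n₁).
So n₁ = (1 + 1/k)·((z_{α/2} + z_β)/d)² = 1.667 × (2.850/0.69)².
n₁ = 1.667 × 17.06 = 28.4.
Round up: n₁ = 29, giving n₂ = ⌈1.5 × 29⌉ = ⌈43.5⌉ = 44.

n₁ = 29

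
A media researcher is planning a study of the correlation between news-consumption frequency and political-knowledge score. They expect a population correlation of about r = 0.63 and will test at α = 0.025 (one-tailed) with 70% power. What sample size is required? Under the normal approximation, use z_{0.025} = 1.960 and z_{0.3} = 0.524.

Fisher's z: C = ½·ln((1+r)/(1−r)) = ½·ln(4.4054) = 0.7414.
n = ((z_{α} + z_β)/C)² + 3.
(1.960 + 0.524) / 0.7414 = 2.484 / 0.7414 = 3.350.
n = 3.350² + 3 = 11.23 + 3 = 14.2.
Round up.

n = 15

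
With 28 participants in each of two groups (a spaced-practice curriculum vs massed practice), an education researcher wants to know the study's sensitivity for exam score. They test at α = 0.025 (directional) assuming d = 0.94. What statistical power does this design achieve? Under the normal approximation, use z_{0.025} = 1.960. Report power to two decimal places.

power ≈ 0.94

For two equal groups, power = Φ(d·√(n/2) − z_{α}).
d·√(n/2) = 0.94 × √(28/2) = 0.94 × 3.742 = 3.517.
z_β = 3.517 − 1.960 = 1.557.
Power = Φ(1.557) = 0.940.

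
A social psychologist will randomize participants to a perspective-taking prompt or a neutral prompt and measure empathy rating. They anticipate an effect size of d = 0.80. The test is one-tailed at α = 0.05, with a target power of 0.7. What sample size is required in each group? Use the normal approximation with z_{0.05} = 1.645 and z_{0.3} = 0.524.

For two independent groups with equal n: n = 2·((z_{α} + z_β) / d)².
z_{α} + z_β = 1.645 + 0.524 = 2.169.
n = 2 × (2.169 / 0.80)² = 2 × 2.711² = 2 × 7.35 = 14.7.
Round up to the next whole participant.

n = 15 per group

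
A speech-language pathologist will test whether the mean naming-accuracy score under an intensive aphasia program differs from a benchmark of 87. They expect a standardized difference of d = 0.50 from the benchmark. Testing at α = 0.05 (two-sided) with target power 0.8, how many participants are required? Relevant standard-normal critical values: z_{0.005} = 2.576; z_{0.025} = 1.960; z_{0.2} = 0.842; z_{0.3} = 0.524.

n = 32

For a one-sample test: n = ((z_{α/2} + z_β) / d)².
z_{α/2} + z_β = 1.960 + 0.842 = 2.802.
n = (2.802 / 0.50)² = 5.604² = 31.40.
Round up.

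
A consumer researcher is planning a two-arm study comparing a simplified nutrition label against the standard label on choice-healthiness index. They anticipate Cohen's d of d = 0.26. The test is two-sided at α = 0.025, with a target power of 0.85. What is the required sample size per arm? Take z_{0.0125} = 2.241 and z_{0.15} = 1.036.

For two independent groups with equal n: n = 2·((z_{α/2} + z_β) / d)².
z_{α/2} + z_β = 2.241 + 1.036 = 3.277.
n = 2 × (3.277 / 0.26)² = 2 × 12.604² = 2 × 158.86 = 317.7.
Round up to the next whole participant.

n = 318 per group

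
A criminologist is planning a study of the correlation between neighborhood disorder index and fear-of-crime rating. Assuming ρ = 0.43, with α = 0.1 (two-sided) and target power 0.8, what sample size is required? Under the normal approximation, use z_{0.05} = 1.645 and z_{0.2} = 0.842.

n = 33

Fisher's z: C = ½·ln((1+r)/(1−r)) = ½·ln(2.5088) = 0.4599.
n = ((z_{α/2} + z_β)/C)² + 3.
(1.645 + 0.842) / 0.4599 = 2.487 / 0.4599 = 5.408.
n = 5.408² + 3 = 29.24 + 3 = 32.2.
Round up.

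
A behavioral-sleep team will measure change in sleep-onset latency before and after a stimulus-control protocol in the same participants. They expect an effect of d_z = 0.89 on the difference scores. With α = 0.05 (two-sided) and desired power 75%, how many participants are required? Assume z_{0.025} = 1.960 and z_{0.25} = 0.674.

For a paired (one-sample on differences) test: n = ((z_{α/2} + z_β) / d)².
z_{α/2} + z_β = 1.960 + 0.674 = 2.634.
n = (2.634 / 0.89)² = 2.960² = 8.76.
Round up.

n = 9 pairs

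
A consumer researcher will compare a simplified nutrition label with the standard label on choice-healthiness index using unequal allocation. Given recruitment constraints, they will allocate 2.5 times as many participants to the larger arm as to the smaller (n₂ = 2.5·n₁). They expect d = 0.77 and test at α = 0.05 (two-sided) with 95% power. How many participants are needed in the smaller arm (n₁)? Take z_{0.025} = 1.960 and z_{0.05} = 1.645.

With allocation ratio k = n₂/n₁ = 2.5, Var(x̄₁−x̄₂) = σ²(1/n₁ + 1/(k·n₁)) = σ²·(k+1)/(k·n₁).
So n₁ = (1 + 1/k)·((z_{α/2} + z_β)/d)² = 1.400 × (3.605/0.77)².
n₁ = 1.400 × 21.92 = 30.7.
Round up: n₁ = 31, giving n₂ = ⌈2.5 × 31⌉ = ⌈77.5⌉ = 78.

n₁ = 31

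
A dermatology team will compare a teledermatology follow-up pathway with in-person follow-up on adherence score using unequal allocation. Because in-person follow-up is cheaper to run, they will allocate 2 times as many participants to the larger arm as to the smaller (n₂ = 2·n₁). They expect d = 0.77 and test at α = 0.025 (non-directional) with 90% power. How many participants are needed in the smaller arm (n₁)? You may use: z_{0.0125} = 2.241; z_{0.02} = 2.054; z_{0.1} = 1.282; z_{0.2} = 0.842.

n₁ = 32

With allocation ratio k = n₂/n₁ = 2, Var(x̄₁−x̄₂) = σ²(1/n₁ + 1/(k·n₁)) = σ²·(k+1)/(k·n₁).
So n₁ = (1 + 1/k)·((z_{α/2} + z_β)/d)² = 1.500 × (3.523/0.77)².
n₁ = 1.500 × 20.93 = 31.4.
Round up: n₁ = 32, giving n₂ = 2 × 32 = 64.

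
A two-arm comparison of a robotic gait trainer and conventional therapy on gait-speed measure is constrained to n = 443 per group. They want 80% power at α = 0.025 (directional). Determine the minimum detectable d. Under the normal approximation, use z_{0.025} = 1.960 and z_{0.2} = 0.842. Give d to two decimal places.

For two independent groups of n = 443 each: d_min = (z_{α} + z_β)·√(2/n).
z-sum = 1.960 + 0.842 = 2.802.
d_min = 2.802 × √(2/443) = 2.802 × 0.0672 = 0.188.

d_min ≈ 0.19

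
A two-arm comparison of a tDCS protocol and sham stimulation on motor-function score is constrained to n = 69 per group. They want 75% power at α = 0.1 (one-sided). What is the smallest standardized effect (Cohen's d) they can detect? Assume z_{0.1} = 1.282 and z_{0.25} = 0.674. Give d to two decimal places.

d_min ≈ 0.33

For two independent groups of n = 69 each: d_min = (z_{α} + z_β)·√(2/n).
z-sum = 1.282 + 0.674 = 1.956.
d_min = 1.956 × √(2/69) = 1.956 × 0.1703 = 0.333.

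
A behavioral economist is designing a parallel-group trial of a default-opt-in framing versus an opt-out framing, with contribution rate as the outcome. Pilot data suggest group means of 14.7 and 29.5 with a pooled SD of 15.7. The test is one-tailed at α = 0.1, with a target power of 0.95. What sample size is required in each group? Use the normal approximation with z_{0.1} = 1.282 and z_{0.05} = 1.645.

n = 20 per group

Cohen's d = |M₁ − M₂| / SD_pooled = |14.7 − 29.5| / 15.7 = 14.8 / 15.7 = 0.943.
For two independent groups with equal n: n = 2·((z_{α} + z_β) / d)².
z_{α} + z_β = 1.282 + 1.645 = 2.927.
n = 2 × (2.927 / 0.943)² = 2 × 3.104² = 2 × 9.63 = 19.3.
Round up to the next whole participant.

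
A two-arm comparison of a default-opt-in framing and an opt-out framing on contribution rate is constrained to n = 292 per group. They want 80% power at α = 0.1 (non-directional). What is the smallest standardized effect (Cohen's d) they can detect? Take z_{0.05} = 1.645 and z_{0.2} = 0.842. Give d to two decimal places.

d_min ≈ 0.21

For two independent groups of n = 292 each: d_min = (z_{α/2} + z_β)·√(2/n).
z-sum = 1.645 + 0.842 = 2.487.
d_min = 2.487 × √(2/292) = 2.487 × 0.0828 = 0.206.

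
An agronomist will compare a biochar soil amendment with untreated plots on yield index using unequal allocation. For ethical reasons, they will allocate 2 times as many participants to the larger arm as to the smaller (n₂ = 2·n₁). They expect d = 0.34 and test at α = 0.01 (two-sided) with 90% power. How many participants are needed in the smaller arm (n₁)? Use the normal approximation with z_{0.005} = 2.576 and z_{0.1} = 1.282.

n₁ = 194

With allocation ratio k = n₂/n₁ = 2, Var(x̄₁−x̄₂) = σ²(1/n₁ + 1/(k·n₁)) = σ²·(k+1)/(k·n₁).
So n₁ = (1 + 1/k)·((z_{α/2} + z_β)/d)² = 1.500 × (3.858/0.34)².
n₁ = 1.500 × 128.76 = 193.1.
Round up: n₁ = 194, giving n₂ = 2 × 194 = 388.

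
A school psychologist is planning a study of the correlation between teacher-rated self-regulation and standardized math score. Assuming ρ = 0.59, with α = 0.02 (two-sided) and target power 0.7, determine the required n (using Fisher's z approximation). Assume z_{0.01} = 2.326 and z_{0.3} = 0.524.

n = 21

Fisher's z: C = ½·ln((1+r)/(1−r)) = ½·ln(3.8780) = 0.6777.
n = ((z_{α/2} + z_β)/C)² + 3.
(2.326 + 0.524) / 0.6777 = 2.850 / 0.6777 = 4.205.
n = 4.205² + 3 = 17.69 + 3 = 20.7.
Round up.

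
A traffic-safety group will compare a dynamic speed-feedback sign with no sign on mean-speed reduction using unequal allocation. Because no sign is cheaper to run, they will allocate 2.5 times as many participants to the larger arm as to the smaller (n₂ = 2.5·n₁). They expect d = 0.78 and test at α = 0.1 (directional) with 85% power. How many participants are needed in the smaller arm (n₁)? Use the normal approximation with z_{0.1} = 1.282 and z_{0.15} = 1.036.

n₁ = 13

With allocation ratio k = n₂/n₁ = 2.5, Var(x̄₁−x̄₂) = σ²(1/n₁ + 1/(k·n₁)) = σ²·(k+1)/(k·n₁).
So n₁ = (1 + 1/k)·((z_{α} + z_β)/d)² = 1.400 × (2.318/0.78)².
n₁ = 1.400 × 8.83 = 12.4.
Round up: n₁ = 13, giving n₂ = ⌈2.5 × 13⌉ = ⌈32.5⌉ = 33.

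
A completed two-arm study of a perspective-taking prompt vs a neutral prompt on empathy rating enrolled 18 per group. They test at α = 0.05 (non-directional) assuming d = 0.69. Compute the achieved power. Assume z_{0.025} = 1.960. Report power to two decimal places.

For two equal groups, power = Φ(d·√(n/2) − z_{α/2}).
d·√(n/2) = 0.69 × √(18/2) = 0.69 × 3.000 = 2.070.
z_β = 2.070 − 1.960 = 0.110.
Power = Φ(0.110) = 0.544.

power ≈ 0.54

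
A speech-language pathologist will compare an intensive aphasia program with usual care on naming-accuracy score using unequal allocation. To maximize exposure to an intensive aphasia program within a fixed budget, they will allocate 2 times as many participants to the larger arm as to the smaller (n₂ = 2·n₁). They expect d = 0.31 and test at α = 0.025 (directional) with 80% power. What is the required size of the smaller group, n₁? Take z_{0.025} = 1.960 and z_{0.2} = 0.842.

With allocation ratio k = n₂/n₁ = 2, Var(x̄₁−x̄₂) = σ²(1/n₁ + 1/(k·n₁)) = σ²·(k+1)/(k·n₁).
So n₁ = (1 + 1/k)·((z_{α} + z_β)/d)² = 1.500 × (2.802/0.31)².
n₁ = 1.500 × 81.70 = 122.5.
Round up: n₁ = 123, giving n₂ = 2 × 123 = 246.

n₁ = 123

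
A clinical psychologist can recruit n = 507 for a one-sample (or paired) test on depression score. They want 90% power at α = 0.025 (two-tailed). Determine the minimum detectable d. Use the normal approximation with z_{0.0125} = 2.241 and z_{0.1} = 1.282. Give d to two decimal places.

d_min ≈ 0.16

For a single sample (or paired design) of n = 507: d_min = (z_{α/2} + z_β)/√n.
z-sum = 2.241 + 1.282 = 3.523.
d_min = 3.523 / √507 = 3.523 / 22.517 = 0.156.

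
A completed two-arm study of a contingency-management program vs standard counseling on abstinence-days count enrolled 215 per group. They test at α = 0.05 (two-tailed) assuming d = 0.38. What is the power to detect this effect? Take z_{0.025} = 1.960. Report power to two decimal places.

For two equal groups, power = Φ(d·√(n/2) − z_{α/2}).
d·√(n/2) = 0.38 × √(215/2) = 0.38 × 10.368 = 3.940.
z_β = 3.940 − 1.960 = 1.980.
Power = Φ(1.980) = 0.976.

power ≈ 0.98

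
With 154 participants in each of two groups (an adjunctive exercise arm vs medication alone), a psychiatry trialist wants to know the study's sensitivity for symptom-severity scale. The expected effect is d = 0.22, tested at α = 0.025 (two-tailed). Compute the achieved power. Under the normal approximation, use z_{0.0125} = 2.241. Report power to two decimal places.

power ≈ 0.38

For two equal groups, power = Φ(d·√(n/2) − z_{α/2}).
d·√(n/2) = 0.22 × √(154/2) = 0.22 × 8.775 = 1.930.
z_β = 1.930 − 2.241 = -0.311.
Power = Φ(-0.311) = 0.378.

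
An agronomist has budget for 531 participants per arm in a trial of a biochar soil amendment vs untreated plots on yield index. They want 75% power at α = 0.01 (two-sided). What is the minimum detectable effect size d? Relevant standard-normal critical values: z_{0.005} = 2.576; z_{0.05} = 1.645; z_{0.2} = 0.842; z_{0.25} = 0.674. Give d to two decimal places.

For two independent groups of n = 531 each: d_min = (z_{α/2} + z_β)·√(2/n).
z-sum = 2.576 + 0.674 = 3.250.
d_min = 3.250 × √(2/531) = 3.250 × 0.0614 = 0.199.

d_min ≈ 0.20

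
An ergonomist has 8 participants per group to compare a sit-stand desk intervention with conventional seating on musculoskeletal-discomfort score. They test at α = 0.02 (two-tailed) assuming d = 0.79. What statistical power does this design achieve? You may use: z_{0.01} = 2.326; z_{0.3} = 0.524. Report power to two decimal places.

power ≈ 0.23

For two equal groups, power = Φ(d·√(n/2) − z_{α/2}).
d·√(n/2) = 0.79 × √(8/2) = 0.79 × 2.000 = 1.580.
z_β = 1.580 − 2.326 = -0.746.
Power = Φ(-0.746) = 0.228.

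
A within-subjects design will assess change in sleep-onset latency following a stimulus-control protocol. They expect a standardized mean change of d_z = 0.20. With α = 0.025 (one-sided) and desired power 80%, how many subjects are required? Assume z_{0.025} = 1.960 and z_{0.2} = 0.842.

For a paired (one-sample on differences) test: n = ((z_{α} + z_β) / d)².
z_{α} + z_β = 1.960 + 0.842 = 2.802.
n = (2.802 / 0.20)² = 14.010² = 196.28.
Round up.

n = 197 pairs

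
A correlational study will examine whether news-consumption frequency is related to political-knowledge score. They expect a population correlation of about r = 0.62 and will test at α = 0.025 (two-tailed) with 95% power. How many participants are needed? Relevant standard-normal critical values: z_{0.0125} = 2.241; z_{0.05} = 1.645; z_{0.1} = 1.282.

Fisher's z: C = ½·ln((1+r)/(1−r)) = ½·ln(4.2632) = 0.7250.
n = ((z_{α/2} + z_β)/C)² + 3.
(2.241 + 1.645) / 0.7250 = 3.886 / 0.7250 = 5.360.
n = 5.360² + 3 = 28.73 + 3 = 31.7.
Round up.

n = 32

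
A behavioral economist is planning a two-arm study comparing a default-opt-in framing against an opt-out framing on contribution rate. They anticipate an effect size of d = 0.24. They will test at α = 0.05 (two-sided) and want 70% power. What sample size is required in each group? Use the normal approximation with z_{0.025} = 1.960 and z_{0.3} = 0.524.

n = 215 per group

For two independent groups with equal n: n = 2·((z_{α/2} + z_β) / d)².
z_{α/2} + z_β = 1.960 + 0.524 = 2.484.
n = 2 × (2.484 / 0.24)² = 2 × 10.350² = 2 × 107.12 = 214.2.
Round up to the next whole participant.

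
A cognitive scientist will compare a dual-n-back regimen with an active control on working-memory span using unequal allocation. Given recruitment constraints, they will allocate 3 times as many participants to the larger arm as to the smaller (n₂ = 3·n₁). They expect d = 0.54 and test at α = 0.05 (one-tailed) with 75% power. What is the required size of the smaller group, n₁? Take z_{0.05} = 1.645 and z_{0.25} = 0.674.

n₁ = 25

With allocation ratio k = n₂/n₁ = 3, Var(x̄₁−x̄₂) = σ²(1/n₁ + 1/(k·n₁)) = σ²·(k+1)/(k·n₁).
So n₁ = (1 + 1/k)·((z_{α} + z_β)/d)² = 1.333 × (2.319/0.54)².
n₁ = 1.333 × 18.44 = 24.6.
Round up: n₁ = 25, giving n₂ = 3 × 25 = 75.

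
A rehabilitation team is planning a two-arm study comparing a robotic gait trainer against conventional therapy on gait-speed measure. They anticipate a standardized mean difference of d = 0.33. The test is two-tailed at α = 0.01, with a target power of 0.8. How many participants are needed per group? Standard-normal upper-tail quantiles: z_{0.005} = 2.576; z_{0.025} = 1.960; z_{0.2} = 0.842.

For two independent groups with equal n: n = 2·((z_{α/2} + z_β) / d)².
z_{α/2} + z_β = 2.576 + 0.842 = 3.418.
n = 2 × (3.418 / 0.33)² = 2 × 10.358² = 2 × 107.28 = 214.6.
Round up to the next whole participant.

n = 215 per group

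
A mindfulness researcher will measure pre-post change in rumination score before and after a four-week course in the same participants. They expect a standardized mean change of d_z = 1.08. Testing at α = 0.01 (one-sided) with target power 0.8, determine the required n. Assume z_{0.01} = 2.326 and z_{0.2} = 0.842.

n = 9 pairs

For a paired (one-sample on differences) test: n = ((z_{α} + z_β) / d)².
z_{α} + z_β = 2.326 + 0.842 = 3.168.
n = (3.168 / 1.08)² = 2.933² = 8.60.
Round up.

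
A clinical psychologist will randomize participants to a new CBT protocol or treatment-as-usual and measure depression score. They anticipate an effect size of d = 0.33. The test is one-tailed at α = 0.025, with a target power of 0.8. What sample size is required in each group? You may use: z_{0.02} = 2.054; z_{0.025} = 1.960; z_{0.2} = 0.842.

n = 145 per group

For two independent groups with equal n: n = 2·((z_{α} + z_β) / d)².
z_{α} + z_β = 1.960 + 0.842 = 2.802.
n = 2 × (2.802 / 0.33)² = 2 × 8.491² = 2 × 72.10 = 144.2.
Round up to the next whole participant.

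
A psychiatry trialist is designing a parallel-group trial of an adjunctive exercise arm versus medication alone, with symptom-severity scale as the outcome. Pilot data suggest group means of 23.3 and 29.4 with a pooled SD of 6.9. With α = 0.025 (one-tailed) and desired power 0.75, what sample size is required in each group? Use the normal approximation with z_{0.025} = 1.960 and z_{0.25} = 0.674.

n = 18 per group

Cohen's d = |M₁ − M₂| / SD_pooled = |23.3 − 29.4| / 6.9 = 6.1 / 6.9 = 0.884.
For two independent groups with equal n: n = 2·((z_{α} + z_β) / d)².
z_{α} + z_β = 1.960 + 0.674 = 2.634.
n = 2 × (2.634 / 0.884)² = 2 × 2.980² = 2 × 8.88 = 17.8.
Round up to the next whole participant.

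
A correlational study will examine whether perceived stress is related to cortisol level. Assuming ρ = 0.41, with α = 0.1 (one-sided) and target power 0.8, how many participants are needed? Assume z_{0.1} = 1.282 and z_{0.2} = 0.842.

n = 27

Fisher's z: C = ½·ln((1+r)/(1−r)) = ½·ln(2.3898) = 0.4356.
n = ((z_{α} + z_β)/C)² + 3.
(1.282 + 0.842) / 0.4356 = 2.124 / 0.4356 = 4.876.
n = 4.876² + 3 = 23.78 + 3 = 26.8.
Round up.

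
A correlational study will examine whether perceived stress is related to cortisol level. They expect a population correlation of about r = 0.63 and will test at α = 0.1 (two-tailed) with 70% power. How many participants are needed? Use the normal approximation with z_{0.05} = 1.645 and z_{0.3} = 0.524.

Fisher's z: C = ½·ln((1+r)/(1−r)) = ½·ln(4.4054) = 0.7414.
n = ((z_{α/2} + z_β)/C)² + 3.
(1.645 + 0.524) / 0.7414 = 2.169 / 0.7414 = 2.926.
n = 2.926² + 3 = 8.56 + 3 = 11.6.
Round up.

n = 12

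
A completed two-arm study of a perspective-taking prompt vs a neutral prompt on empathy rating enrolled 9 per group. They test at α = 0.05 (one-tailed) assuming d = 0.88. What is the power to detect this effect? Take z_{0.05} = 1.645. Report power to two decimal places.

power ≈ 0.59

For two equal groups, power = Φ(d·√(n/2) − z_{α}).
d·√(n/2) = 0.88 × √(9/2) = 0.88 × 2.121 = 1.867.
z_β = 1.867 − 1.645 = 0.222.
Power = Φ(0.222) = 0.588.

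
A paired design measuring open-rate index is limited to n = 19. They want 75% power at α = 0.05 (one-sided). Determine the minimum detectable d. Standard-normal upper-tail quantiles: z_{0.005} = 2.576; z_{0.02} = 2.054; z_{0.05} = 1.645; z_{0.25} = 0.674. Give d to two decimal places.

For a single sample (or paired design) of n = 19: d_min = (z_{α} + z_β)/√n.
z-sum = 1.645 + 0.674 = 2.319.
d_min = 2.319 / √19 = 2.319 / 4.359 = 0.532.

d_min ≈ 0.53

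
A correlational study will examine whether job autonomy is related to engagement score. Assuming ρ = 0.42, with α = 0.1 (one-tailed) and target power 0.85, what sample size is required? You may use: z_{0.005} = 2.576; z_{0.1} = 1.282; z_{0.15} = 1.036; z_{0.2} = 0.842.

Fisher's z: C = ½·ln((1+r)/(1−r)) = ½·ln(2.4483) = 0.4477.
n = ((z_{α} + z_β)/C)² + 3.
(1.282 + 1.036) / 0.4477 = 2.318 / 0.4477 = 5.178.
n = 5.178² + 3 = 26.81 + 3 = 29.8.
Round up.

n = 30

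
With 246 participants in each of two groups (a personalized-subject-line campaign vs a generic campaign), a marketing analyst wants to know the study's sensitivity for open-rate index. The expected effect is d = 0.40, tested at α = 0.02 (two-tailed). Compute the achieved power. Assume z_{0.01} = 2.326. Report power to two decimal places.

For two equal groups, power = Φ(d·√(n/2) − z_{α/2}).
d·√(n/2) = 0.40 × √(246/2) = 0.40 × 11.091 = 4.436.
z_β = 4.436 − 2.326 = 2.110.
Power = Φ(2.110) = 0.983.

power ≈ 0.98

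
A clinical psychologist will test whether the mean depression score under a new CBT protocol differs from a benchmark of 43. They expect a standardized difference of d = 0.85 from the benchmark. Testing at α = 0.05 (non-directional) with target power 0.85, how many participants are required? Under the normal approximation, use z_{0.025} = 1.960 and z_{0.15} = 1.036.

For a one-sample test: n = ((z_{α/2} + z_β) / d)².
z_{α/2} + z_β = 1.960 + 1.036 = 2.996.
n = (2.996 / 0.85)² = 3.525² = 12.42.
Round up.

n = 13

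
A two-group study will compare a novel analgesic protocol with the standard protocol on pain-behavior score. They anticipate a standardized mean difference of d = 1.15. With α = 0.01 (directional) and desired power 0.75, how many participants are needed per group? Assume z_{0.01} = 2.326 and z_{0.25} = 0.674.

For two independent groups with equal n: n = 2·((z_{α} + z_β) / d)².
z_{α} + z_β = 2.326 + 0.674 = 3.000.
n = 2 × (3.000 / 1.15)² = 2 × 2.609² = 2 × 6.81 = 13.6.
Round up to the next whole participant.

n = 14 per group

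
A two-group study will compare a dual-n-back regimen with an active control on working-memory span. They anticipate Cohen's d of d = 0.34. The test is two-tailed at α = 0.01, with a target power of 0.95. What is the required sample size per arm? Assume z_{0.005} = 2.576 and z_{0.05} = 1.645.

n = 309 per group

For two independent groups with equal n: n = 2·((z_{α/2} + z_β) / d)².
z_{α/2} + z_β = 2.576 + 1.645 = 4.221.
n = 2 × (4.221 / 0.34)² = 2 × 12.415² = 2 × 154.12 = 308.2.
Round up to the next whole participant.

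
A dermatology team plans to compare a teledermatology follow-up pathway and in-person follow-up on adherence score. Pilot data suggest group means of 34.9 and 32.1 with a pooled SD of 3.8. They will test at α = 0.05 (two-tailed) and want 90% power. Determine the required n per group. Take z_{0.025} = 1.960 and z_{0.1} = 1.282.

Cohen's d = |M₁ − M₂| / SD_pooled = |34.9 − 32.1| / 3.8 = 2.8 / 3.8 = 0.737.
For two independent groups with equal n: n = 2·((z_{α/2} + z_β) / d)².
z_{α/2} + z_β = 1.960 + 1.282 = 3.242.
n = 2 × (3.242 / 0.737)² = 2 × 4.399² = 2 × 19.35 = 38.7.
Round up to the next whole participant.

n = 39 per group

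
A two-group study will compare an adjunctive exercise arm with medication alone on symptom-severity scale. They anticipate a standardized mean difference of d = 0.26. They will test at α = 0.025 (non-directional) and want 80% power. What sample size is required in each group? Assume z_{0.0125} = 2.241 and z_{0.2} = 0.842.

n = 282 per group

For two independent groups with equal n: n = 2·((z_{α/2} + z_β) / d)².
z_{α/2} + z_β = 2.241 + 0.842 = 3.083.
n = 2 × (3.083 / 0.26)² = 2 × 11.858² = 2 × 140.60 = 281.2.
Round up to the next whole participant.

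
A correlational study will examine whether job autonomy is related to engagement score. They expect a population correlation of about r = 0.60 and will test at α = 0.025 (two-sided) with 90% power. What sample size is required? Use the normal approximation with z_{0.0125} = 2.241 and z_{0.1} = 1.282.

Fisher's z: C = ½·ln((1+r)/(1−r)) = ½·ln(4.0000) = 0.6931.
n = ((z_{α/2} + z_β)/C)² + 3.
(2.241 + 1.282) / 0.6931 = 3.523 / 0.6931 = 5.083.
n = 5.083² + 3 = 25.84 + 3 = 28.8.
Round up.

n = 29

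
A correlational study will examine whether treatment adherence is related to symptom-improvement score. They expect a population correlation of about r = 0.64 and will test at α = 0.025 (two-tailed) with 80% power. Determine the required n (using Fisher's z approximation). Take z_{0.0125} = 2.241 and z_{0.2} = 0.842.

n = 20

Fisher's z: C = ½·ln((1+r)/(1−r)) = ½·ln(4.5556) = 0.7582.
n = ((z_{α/2} + z_β)/C)² + 3.
(2.241 + 0.842) / 0.7582 = 3.083 / 0.7582 = 4.066.
n = 4.066² + 3 = 16.53 + 3 = 19.5.
Round up.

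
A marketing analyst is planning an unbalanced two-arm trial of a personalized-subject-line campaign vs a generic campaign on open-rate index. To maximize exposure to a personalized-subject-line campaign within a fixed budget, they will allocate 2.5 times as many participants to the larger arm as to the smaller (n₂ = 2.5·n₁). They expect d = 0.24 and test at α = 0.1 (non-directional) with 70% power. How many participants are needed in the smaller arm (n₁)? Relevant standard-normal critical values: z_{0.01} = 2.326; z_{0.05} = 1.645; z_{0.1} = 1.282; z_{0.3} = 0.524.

With allocation ratio k = n₂/n₁ = 2.5, Var(x̄₁−x̄₂) = σ²(1/n₁ + 1/(k·n₁)) = σ²·(k+1)/(k·n₁).
So n₁ = (1 + 1/k)·((z_{α/2} + z_β)/d)² = 1.400 × (2.169/0.24)².
n₁ = 1.400 × 81.68 = 114.3.
Round up: n₁ = 115, giving n₂ = ⌈2.5 × 115⌉ = ⌈287.5⌉ = 288.

n₁ = 115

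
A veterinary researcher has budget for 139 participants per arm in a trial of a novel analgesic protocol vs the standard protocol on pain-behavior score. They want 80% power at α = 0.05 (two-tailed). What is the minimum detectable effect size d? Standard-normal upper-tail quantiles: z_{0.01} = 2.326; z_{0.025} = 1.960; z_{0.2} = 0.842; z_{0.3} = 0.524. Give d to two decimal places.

For two independent groups of n = 139 each: d_min = (z_{α/2} + z_β)·√(2/n).
z-sum = 1.960 + 0.842 = 2.802.
d_min = 2.802 × √(2/139) = 2.802 × 0.1200 = 0.336.

d_min ≈ 0.34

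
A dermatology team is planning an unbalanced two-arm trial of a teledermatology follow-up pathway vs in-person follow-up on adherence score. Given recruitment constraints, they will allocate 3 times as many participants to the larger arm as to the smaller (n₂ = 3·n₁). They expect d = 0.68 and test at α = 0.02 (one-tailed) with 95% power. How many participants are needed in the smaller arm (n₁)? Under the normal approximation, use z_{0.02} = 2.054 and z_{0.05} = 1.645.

With allocation ratio k = n₂/n₁ = 3, Var(x̄₁−x̄₂) = σ²(1/n₁ + 1/(k·n₁)) = σ²·(k+1)/(k·n₁).
So n₁ = (1 + 1/k)·((z_{α} + z_β)/d)² = 1.333 × (3.699/0.68)².
n₁ = 1.333 × 29.59 = 39.5.
Round up: n₁ = 40, giving n₂ = 3 × 40 = 120.

n₁ = 40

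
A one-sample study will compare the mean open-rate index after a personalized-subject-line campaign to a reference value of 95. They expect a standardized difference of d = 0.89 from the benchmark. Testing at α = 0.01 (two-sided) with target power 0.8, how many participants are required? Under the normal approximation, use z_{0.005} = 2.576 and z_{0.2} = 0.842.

For a one-sample test: n = ((z_{α/2} + z_β) / d)².
z_{α/2} + z_β = 2.576 + 0.842 = 3.418.
n = (3.418 / 0.89)² = 3.840² = 14.75.
Round up.

n = 15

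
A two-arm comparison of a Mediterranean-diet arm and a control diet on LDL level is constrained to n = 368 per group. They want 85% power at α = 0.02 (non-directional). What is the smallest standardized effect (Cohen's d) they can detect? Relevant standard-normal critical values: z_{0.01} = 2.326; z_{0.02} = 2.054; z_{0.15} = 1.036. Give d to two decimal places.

d_min ≈ 0.25

For two independent groups of n = 368 each: d_min = (z_{α/2} + z_β)·√(2/n).
z-sum = 2.326 + 1.036 = 3.362.
d_min = 3.362 × √(2/368) = 3.362 × 0.0737 = 0.248.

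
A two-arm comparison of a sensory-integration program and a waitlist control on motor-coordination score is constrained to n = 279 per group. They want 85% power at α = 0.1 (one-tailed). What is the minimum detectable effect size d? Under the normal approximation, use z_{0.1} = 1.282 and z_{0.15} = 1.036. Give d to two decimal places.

For two independent groups of n = 279 each: d_min = (z_{α} + z_β)·√(2/n).
z-sum = 1.282 + 1.036 = 2.318.
d_min = 2.318 × √(2/279) = 2.318 × 0.0847 = 0.196.

d_min ≈ 0.20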